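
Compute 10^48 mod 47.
Using Fermat: 10^{46} ≡ 1 (mod 47). 48 ≡ 2 (mod 46). So 10^{48} ≡ 10^{2} ≡ 6 (mod 47)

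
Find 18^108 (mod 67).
Using Fermat: 18^{66} ≡ 1 (mod 67). 108 ≡ 42 (mod 66). So 18^{108} ≡ 18^{42} ≡ 40 (mod 67)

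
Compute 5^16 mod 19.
Using repeated squaring. 16 = 16 (binary 10000). Repeated squaring mod 19: 5^1 ≡ 5; 5^2 ≡ 5² = 25 ≡ 6; 5^4 ≡ 6² = 36 ≡ 17; 5^8 ≡ 17² = 289 ≡ 4; 5^16 ≡ 4² = 16 ≡ 16. So 5^16 ≡ 16 (mod 19).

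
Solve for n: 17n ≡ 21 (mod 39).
15

Since gcd(17, 39) = 1 divides 21, a solution exists.
Multiply both sides by the inverse of 17 mod 39:
  17^(-1) mod 39 = 23
  x ≡ 23 × 21 ≡ 483 ≡ 15 (mod 39)
Verification: 17 × 15 = 255 = 6 × 39 + 21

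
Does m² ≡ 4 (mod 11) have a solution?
By Euler's criterion: 4^{5} ≡ 1 (mod 11). Since this equals 1, 4 is a QR.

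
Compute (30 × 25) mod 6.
0

(30 × 25) = 750
750 mod 6 = 0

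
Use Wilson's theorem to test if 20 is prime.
(19)! mod 20 = 0. Since 0 ≢ -1 (mod 20), 20 is not prime.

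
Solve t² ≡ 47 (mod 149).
The square roots of 47 mod 149 are 14 and 135. Verify: 14² = 196 ≡ 47 (mod 149)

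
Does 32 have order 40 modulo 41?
p - 1 = 40 has prime divisors 2, 5. Check 32^(40/q) mod 41 for each: 32^(40/2) = 32^20 ≡ 1, 32^(40/5) = 32^8 ≡ 1 (mod 41). Since 32^20 ≡ 1 (mod 41), the order of 32 divides 20 (in fact the order is 4) ≠ 40, so it is not a primitive root.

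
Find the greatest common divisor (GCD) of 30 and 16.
2

Using the Euclidean algorithm:
30 = 1 × 16 + 14
16 = 1 × 14 + 2
14 = 7 × 2 + 0

GCD(30, 16) = 2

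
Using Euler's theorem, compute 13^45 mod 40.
By Euler: 13^{16} ≡ 1 (mod 40) since gcd(13, 40) = 1. 45 = 2×16 + 13. So 13^{45} ≡ 13^{13} ≡ 13 (mod 40)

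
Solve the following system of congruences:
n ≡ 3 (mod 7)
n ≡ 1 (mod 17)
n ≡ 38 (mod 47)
2670

Using the Chinese Remainder Theorem:
M = product of moduli = 5593
For equation 1: M_1 = 799, 799 ≡ 1 (mod 7), inverse of 799 mod 7 is 1 (check: 1 × 1 = 1 ≡ 1 (mod 7))
For equation 2: M_2 = 329, 329 ≡ 6 (mod 17), inverse of 329 mod 17 is 3 (check: 6 × 3 = 18 ≡ 1 (mod 17))
For equation 3: M_3 = 119, 119 ≡ 25 (mod 47), inverse of 119 mod 47 is 32 (check: 25 × 32 = 800 ≡ 1 (mod 47))
Combine: n ≡ Σ r_i×M_i×(M_i⁻¹ mod m_i) = 3×799×1 + 1×329×3 + 38×119×32 = 2397 + 987 + 144704 = 148088
148088 mod 5593 = 2670
n ≡ 2670 (mod 5593)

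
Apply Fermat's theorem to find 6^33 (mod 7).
By Fermat: 6^{6} ≡ 1 (mod 7). 33 = 5×6 + 3. So 6^{33} ≡ 6^{3} ≡ 6 (mod 7)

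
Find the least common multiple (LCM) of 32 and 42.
672

First find GCD(32, 42) using the Euclidean algorithm:
32 = 0 × 42 + 32
42 = 1 × 32 + 10
32 = 3 × 10 + 2
10 = 5 × 2 + 0
GCD(32, 42) = 2

LCM formula: LCM(a, b) = (a × b) / GCD(a, b)
LCM(32, 42) = (32 × 42) / 2
LCM(32, 42) = 1344 / 2
LCM(32, 42) = 672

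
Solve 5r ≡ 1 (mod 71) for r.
5^(-1) ≡ 57 (mod 71). Verification: 5 × 57 = 285 ≡ 1 (mod 71)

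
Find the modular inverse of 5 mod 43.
5^(-1) ≡ 26 (mod 43). Verification: 5 × 26 = 130 ≡ 1 (mod 43)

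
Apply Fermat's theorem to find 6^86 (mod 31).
By Fermat: 6^{30} ≡ 1 (mod 31). 86 = 2×30 + 26. So 6^{86} ≡ 6^{26} ≡ 5 (mod 31)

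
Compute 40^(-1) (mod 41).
40^(-1) ≡ 40 (mod 41). Verification: 40 × 40 = 1600 ≡ 1 (mod 41)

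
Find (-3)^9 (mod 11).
(-3) ≡ 8 (mod 11). 9 = 8 + 1 (binary 1001). Repeated squaring mod 11: 8^1 ≡ 8; 8^2 ≡ 8² = 64 ≡ 9; 8^4 ≡ 9² = 81 ≡ 4; 8^8 ≡ 4² = 16 ≡ 5. Multiply: (-3)^9 ≡ 8^8 × 8^1 ≡ 5 × 8 (mod 11): 5 × 8 = 40 ≡ 7. So (-3)^9 ≡ 7 (mod 11).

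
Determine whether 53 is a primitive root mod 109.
p - 1 = 108 has prime divisors 2, 3. Check 53^(108/q) mod 109 for each: 53^(108/2) = 53^54 ≡ 108, 53^(108/3) = 53^36 ≡ 63 (mod 109). None of these is 1, so 53 has order 108 = φ(109), so it is a primitive root mod 109.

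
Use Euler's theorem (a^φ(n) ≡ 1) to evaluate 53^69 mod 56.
By Euler: 53^{24} ≡ 1 (mod 56) since gcd(53, 56) = 1. 69 = 2×24 + 21. So 53^{69} ≡ 53^{21} ≡ 29 (mod 56)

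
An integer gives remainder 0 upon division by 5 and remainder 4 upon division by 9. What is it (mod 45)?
M = 5 × 9 = 45. M₁ = 9, y₁ ≡ 4 (mod 5). M₂ = 5, y₂ ≡ 2 (mod 9). r = 0×9×4 + 4×5×2 ≡ 40 (mod 45). The smallest positive such number is 40.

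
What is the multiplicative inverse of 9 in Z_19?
17

Using Extended Euclidean Algorithm:
gcd(9, 19) = 1
Bezout coefficients: 9 × -2 + 19 × 1 = 1
So 9 × -2 ≡ 1 (mod 19)
The inverse is -2 mod 19 = 17
Verification: 9 × 17 = 153 = 8 × 19 + 1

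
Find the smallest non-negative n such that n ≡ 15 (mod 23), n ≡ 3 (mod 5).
38

Using the Chinese Remainder Theorem:
M = product of moduli = 115
For equation 1: M_1 = 5, 5 ≡ 5 (mod 23), inverse of 5 mod 23 is 14 (check: 5 × 14 = 70 ≡ 1 (mod 23))
For equation 2: M_2 = 23, 23 ≡ 3 (mod 5), inverse of 23 mod 5 is 2 (check: 3 × 2 = 6 ≡ 1 (mod 5))
Combine: n ≡ Σ r_i×M_i×(M_i⁻¹ mod m_i) = 15×5×14 + 3×23×2 = 1050 + 138 = 1188
1188 mod 115 = 38
n ≡ 38 (mod 115)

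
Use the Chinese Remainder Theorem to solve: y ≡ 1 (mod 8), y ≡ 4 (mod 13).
M = 8 × 13 = 104. M₁ = 13, y₁ ≡ 5 (mod 8). M₂ = 8, y₂ ≡ 5 (mod 13). y = 1×13×5 + 4×8×5 ≡ 17 (mod 104)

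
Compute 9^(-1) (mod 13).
9^(-1) ≡ 3 (mod 13). Verification: 9 × 3 = 27 ≡ 1 (mod 13)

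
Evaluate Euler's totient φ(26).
12

Prime factorization: 26 = 2 × 13
Using the formula φ(n) = n × Π(1 - 1/p) for each prime factor p:
φ(26) = 26 × (1 - 1/2) × (1 - 1/13)
φ(26) = 12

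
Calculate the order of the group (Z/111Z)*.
72

Prime factorization: 111 = 3 × 37
Using the formula φ(n) = n × Π(1 - 1/p) for each prime factor p:
φ(111) = 111 × (1 - 1/3) × (1 - 1/37)
φ(111) = 72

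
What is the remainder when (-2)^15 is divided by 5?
Using Fermat: (-2)^{4} ≡ 1 (mod 5). 15 ≡ 3 (mod 4). So (-2)^{15} ≡ (-2)^{3} ≡ 2 (mod 5)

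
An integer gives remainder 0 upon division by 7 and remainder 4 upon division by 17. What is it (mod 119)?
M = 7 × 17 = 119. M₁ = 17, y₁ ≡ 5 (mod 7). M₂ = 7, y₂ ≡ 5 (mod 17). m = 0×17×5 + 4×7×5 ≡ 21 (mod 119). The smallest positive such number is 21.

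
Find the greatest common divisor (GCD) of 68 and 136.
68

Using the Euclidean algorithm:
68 = 0 × 136 + 68
136 = 2 × 68 + 0

GCD(68, 136) = 68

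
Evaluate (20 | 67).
(20/67) = 20^{33} mod 67 = -1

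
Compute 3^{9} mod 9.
0

Using successive squaring:
Binary expansion of 9: 1001
Powers of 3 mod 9 (each is the square of the previous):
  3^1 ≡ 3 (mod 9)
  3^2 ≡ 3² = 9 ≡ 0 (mod 9)
  3^4 ≡ 0² = 0 ≡ 0 (mod 9)
  3^8 ≡ 0² = 0 ≡ 0 (mod 9)
9 = 8 + 1, so 3^9 = 3^8 × 3^1 ≡ 0 × 3 (mod 9)
Multiplying step by step:
  0 × 3 = 0 ≡ 0 (mod 9)
Result: 3^9 ≡ 0 (mod 9)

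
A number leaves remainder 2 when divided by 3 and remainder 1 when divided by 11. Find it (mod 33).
M = 3 × 11 = 33. M₁ = 11, y₁ ≡ 2 (mod 3). M₂ = 3, y₂ ≡ 4 (mod 11). n = 2×11×2 + 1×3×4 ≡ 23 (mod 33)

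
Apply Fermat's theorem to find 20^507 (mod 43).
By Fermat: 20^{42} ≡ 1 (mod 43). 507 ≡ 3 (mod 42). So 20^{507} ≡ 20^{3} ≡ 2 (mod 43)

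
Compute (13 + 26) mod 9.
3

(13 + 26) = 39
39 mod 9 = 3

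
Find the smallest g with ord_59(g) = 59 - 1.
p - 1 = 58 has prime divisors 2, 29. h is a primitive root mod 59 iff h^(58/q) ≢ 1 (mod 59) for each such q.
h = 2: 2^29 ≡ 58, 2^2 ≡ 4 (mod 59); none is 1, so 2 has order 58 and is a primitive root.
The smallest primitive root mod 59 is g = 2.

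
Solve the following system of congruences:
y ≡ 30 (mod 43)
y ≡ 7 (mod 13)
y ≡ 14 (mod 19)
2997

Using the Chinese Remainder Theorem:
M = product of moduli = 10621
For equation 1: M_1 = 247, 247 ≡ 32 (mod 43), inverse of 247 mod 43 is 39 (check: 32 × 39 = 1248 ≡ 1 (mod 43))
For equation 2: M_2 = 817, 817 ≡ 11 (mod 13), inverse of 817 mod 13 is 6 (check: 11 × 6 = 66 ≡ 1 (mod 13))
For equation 3: M_3 = 559, 559 ≡ 8 (mod 19), inverse of 559 mod 19 is 12 (check: 8 × 12 = 96 ≡ 1 (mod 19))
Combine: y ≡ Σ r_i×M_i×(M_i⁻¹ mod m_i) = 30×247×39 + 7×817×6 + 14×559×12 = 288990 + 34314 + 93912 = 417216
417216 mod 10621 = 2997
y ≡ 2997 (mod 10621)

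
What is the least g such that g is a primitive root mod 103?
p - 1 = 102 has prime divisors 2, 3, 17. h is a primitive root mod 103 iff h^(102/q) ≢ 1 (mod 103) for each such q.
h = 2: 2^51 ≡ 1, 2^34 ≡ 46, 2^6 ≡ 64 (mod 103); 2^51 ≡ 1, so not a primitive root.
h = 3: 3^51 ≡ 102, 3^34 ≡ 1, 3^6 ≡ 8 (mod 103); 3^34 ≡ 1, so not a primitive root.
h = 4: 4^51 ≡ 1, 4^34 ≡ 56, 4^6 ≡ 79 (mod 103); 4^51 ≡ 1, so not a primitive root.
h = 5: 5^51 ≡ 102, 5^34 ≡ 56, 5^6 ≡ 72 (mod 103); none is 1, so 5 has order 102 and is a primitive root.
The smallest primitive root mod 103 is g = 5.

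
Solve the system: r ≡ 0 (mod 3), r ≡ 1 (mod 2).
M = 3 × 2 = 6. M₁ = 2, y₁ ≡ 2 (mod 3). M₂ = 3, y₂ ≡ 1 (mod 2). r = 0×2×2 + 1×3×1 ≡ 3 (mod 6)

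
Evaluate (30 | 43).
(30/43) = 30^{21} mod 43 = -1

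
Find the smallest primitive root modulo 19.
p - 1 = 18 has prime divisors 2, 3. h is a primitive root mod 19 iff h^(18/q) ≢ 1 (mod 19) for each such q.
h = 2: 2^9 ≡ 18, 2^6 ≡ 7 (mod 19); none is 1, so 2 has order 18 and is a primitive root.
The smallest primitive root mod 19 is g = 2.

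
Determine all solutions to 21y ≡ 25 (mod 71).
35

Since gcd(21, 71) = 1 divides 25, a solution exists.
Multiply both sides by the inverse of 21 mod 71:
  21^(-1) mod 71 = 44
  x ≡ 44 × 25 ≡ 1100 ≡ 35 (mod 71)
Verification: 21 × 35 = 735 = 10 × 71 + 25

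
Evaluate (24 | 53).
(24/53) = 24^{26} mod 53 = 1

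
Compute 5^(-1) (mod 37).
15

Using Extended Euclidean Algorithm:
gcd(5, 37) = 1
Bezout coefficients: 5 × 15 + 37 × -2 = 1
So 5 × 15 ≡ 1 (mod 37)
The inverse is 15 mod 37 = 15
Verification: 5 × 15 = 75 = 2 × 37 + 1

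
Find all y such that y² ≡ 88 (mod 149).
The square roots of 88 mod 149 are 104 and 45. Verify: 104² = 10816 ≡ 88 (mod 149)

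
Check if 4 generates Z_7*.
p - 1 = 6 has prime divisors 2, 3. Check 4^(6/q) mod 7 for each: 4^(6/2) = 4^3 ≡ 1, 4^(6/3) = 4^2 ≡ 2 (mod 7). Since 4^3 ≡ 1 (mod 7), the order of 4 divides 3 (in fact the order is 3) ≠ 6, so it is not a primitive root.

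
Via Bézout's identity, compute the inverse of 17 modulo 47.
Extended GCD: 17(-11) + 47(4) = 1. So 17^(-1) ≡ 36 ≡ 36 (mod 47). Verify: 17 × 36 = 612 ≡ 1 (mod 47)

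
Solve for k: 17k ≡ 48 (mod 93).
63

Since gcd(17, 93) = 1 divides 48, a solution exists.
Multiply both sides by the inverse of 17 mod 93:
  17^(-1) mod 93 = 11
  x ≡ 11 × 48 ≡ 528 ≡ 63 (mod 93)
Verification: 17 × 63 = 1071 = 11 × 93 + 48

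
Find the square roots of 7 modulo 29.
The square roots of 7 mod 29 are 23 and 6. Verify: 23² = 529 ≡ 7 (mod 29)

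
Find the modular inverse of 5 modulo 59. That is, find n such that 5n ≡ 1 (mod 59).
12

Using Extended Euclidean Algorithm:
gcd(5, 59) = 1
Bezout coefficients: 5 × 12 + 59 × -1 = 1
So 5 × 12 ≡ 1 (mod 59)
The inverse is 12 mod 59 = 12
Verification: 5 × 12 = 60 = 1 × 59 + 1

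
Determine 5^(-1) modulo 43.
5^(-1) ≡ 26 (mod 43). Verification: 5 × 26 = 130 ≡ 1 (mod 43)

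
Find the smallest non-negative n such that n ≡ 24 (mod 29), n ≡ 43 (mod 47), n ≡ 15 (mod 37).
5824

Using the Chinese Remainder Theorem:
M = product of moduli = 50431
For equation 1: M_1 = 1739, 1739 ≡ 28 (mod 29), inverse of 1739 mod 29 is 28 (check: 28 × 28 = 784 ≡ 1 (mod 29))
For equation 2: M_2 = 1073, 1073 ≡ 39 (mod 47), inverse of 1073 mod 47 is 41 (check: 39 × 41 = 1599 ≡ 1 (mod 47))
For equation 3: M_3 = 1363, 1363 ≡ 31 (mod 37), inverse of 1363 mod 37 is 6 (check: 31 × 6 = 186 ≡ 1 (mod 37))
Combine: n ≡ Σ r_i×M_i×(M_i⁻¹ mod m_i) = 24×1739×28 + 43×1073×41 + 15×1363×6 = 1168608 + 1891699 + 122670 = 3182977
3182977 mod 50431 = 5824
n ≡ 5824 (mod 50431)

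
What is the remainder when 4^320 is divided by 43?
Using Fermat: 4^{42} ≡ 1 (mod 43). 320 ≡ 26 (mod 42). So 4^{320} ≡ 4^{26} ≡ 35 (mod 43)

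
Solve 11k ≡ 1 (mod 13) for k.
11^(-1) ≡ 6 (mod 13). Verification: 11 × 6 = 66 ≡ 1 (mod 13)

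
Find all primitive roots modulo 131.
Primitive roots mod 131: {2, 6, 8, 10, 14, 17, 22, 23, 26, 29, 30, 31, 37, 40, 50, 54, 56, 57, 66, 67, 72, 76, 82, 83, 85, 87, 88, 90, 93, 95, 96, 97, 98, 103, 104, 106, 110, 111, 115, 116, 118, 119, 120, 122, 124, 126, 127, 128}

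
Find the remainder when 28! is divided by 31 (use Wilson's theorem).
(30)! = (28)! × (29) × (30) ≡ -1 (mod 31). So (28)! ≡ -1 × [(30)(29)]^(-1) ≡ 15 (mod 31)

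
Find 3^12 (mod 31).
Using repeated squaring. 12 = 8 + 4 (binary 1100). Repeated squaring mod 31: 3^1 ≡ 3; 3^2 ≡ 3² = 9 ≡ 9; 3^4 ≡ 9² = 81 ≡ 19; 3^8 ≡ 19² = 361 ≡ 20. Multiply: 3^12 = 3^8 × 3^4 ≡ 20 × 19 (mod 31): 20 × 19 = 380 ≡ 8. So 3^12 ≡ 8 (mod 31).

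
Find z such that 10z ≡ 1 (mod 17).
10^(-1) ≡ 12 (mod 17). Verification: 10 × 12 = 120 ≡ 1 (mod 17)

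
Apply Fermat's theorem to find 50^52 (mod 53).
By Fermat's Little Theorem, 50^{52} ≡ 1 (mod 53) since 53 is prime and gcd(50, 53) = 1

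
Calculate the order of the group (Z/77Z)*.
60

Prime factorization: 77 = 7 × 11
Using the formula φ(n) = n × Π(1 - 1/p) for each prime factor p:
φ(77) = 77 × (1 - 1/7) × (1 - 1/11)
φ(77) = 60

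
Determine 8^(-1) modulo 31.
8^(-1) ≡ 4 (mod 31). Verification: 8 × 4 = 32 ≡ 1 (mod 31)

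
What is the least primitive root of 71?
7

A primitive root g modulo p has order p-1 = 70
Prime divisors of 70: [2, 5, 7]
g is a primitive root iff g^(70/q) ≢ 1 (mod 71) for each prime divisor q
Testing small values:
  g = 2: 2^35 ≡ 1, 2^14 ≡ 54, 2^10 ≡ 30 (mod 71) → 2^35 ≡ 1, not primitive root
  g = 3: 3^35 ≡ 1, 3^14 ≡ 54, 3^10 ≡ 48 (mod 71) → 3^35 ≡ 1, not primitive root
  g = 4: 4^35 ≡ 1, 4^14 ≡ 5, 4^10 ≡ 48 (mod 71) → 4^35 ≡ 1, not primitive root
  g = 5: 5^35 ≡ 1, 5^14 ≡ 57, 5^10 ≡ 1 (mod 71) → 5^35 ≡ 1, not primitive root
  g = 6: 6^35 ≡ 1, 6^14 ≡ 5, 6^10 ≡ 20 (mod 71) → 6^35 ≡ 1, not primitive root
  g = 7: 7^35 ≡ 70, 7^14 ≡ 54, 7^10 ≡ 45 (mod 71) → none is 1, primitive root!
The smallest primitive root is 7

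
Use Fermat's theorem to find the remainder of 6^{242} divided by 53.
46

By Fermat's Little Theorem, a^(p-1) ≡ 1 (mod p) for prime p and gcd(a, p) = 1
Here p = 53, so 6^52 ≡ 1 (mod 53)
We can reduce the exponent: 242 mod 52 = 34
So 6^242 ≡ 6^34 (mod 53)
Computing: 6^34 mod 53 = 46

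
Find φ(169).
156

Prime factorization: 169 = 13^2
Using the formula φ(n) = n × Π(1 - 1/p) for each prime factor p:
φ(169) = 169 × (1 - 1/13)
φ(169) = 156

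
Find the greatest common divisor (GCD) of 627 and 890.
1

Using the Euclidean algorithm:
627 = 0 × 890 + 627
890 = 1 × 627 + 263
627 = 2 × 263 + 101
263 = 2 × 101 + 61
101 = 1 × 61 + 40
61 = 1 × 40 + 21
40 = 1 × 21 + 19
21 = 1 × 19 + 2
19 = 9 × 2 + 1
2 = 2 × 1 + 0

GCD(627, 890) = 1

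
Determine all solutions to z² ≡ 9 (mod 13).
The square roots of 9 mod 13 are 3 and 10. Verify: 3² = 9 ≡ 9 (mod 13)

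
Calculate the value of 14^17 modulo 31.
Using repeated squaring. 17 = 16 + 1 (binary 10001). Repeated squaring mod 31: 14^1 ≡ 14; 14^2 ≡ 14² = 196 ≡ 10; 14^4 ≡ 10² = 100 ≡ 7; 14^8 ≡ 7² = 49 ≡ 18; 14^16 ≡ 18² = 324 ≡ 14. Multiply: 14^17 = 14^16 × 14^1 ≡ 14 × 14 (mod 31): 14 × 14 = 196 ≡ 10. So 14^17 ≡ 10 (mod 31).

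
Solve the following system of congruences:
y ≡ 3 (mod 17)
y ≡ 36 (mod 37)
258

Using the Chinese Remainder Theorem:
M = product of moduli = 629
For equation 1: M_1 = 37, 37 ≡ 3 (mod 17), inverse of 37 mod 17 is 6 (check: 3 × 6 = 18 ≡ 1 (mod 17))
For equation 2: M_2 = 17, 17 ≡ 17 (mod 37), inverse of 17 mod 37 is 24 (check: 17 × 24 = 408 ≡ 1 (mod 37))
Combine: y ≡ Σ r_i×M_i×(M_i⁻¹ mod m_i) = 3×37×6 + 36×17×24 = 666 + 14688 = 15354
15354 mod 629 = 258
y ≡ 258 (mod 629)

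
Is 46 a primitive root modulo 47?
p - 1 = 46 has prime divisors 2, 23. Check 46^(46/q) mod 47 for each: 46^(46/2) = 46^23 ≡ 46, 46^(46/23) = 46^2 ≡ 1 (mod 47). Since 46^2 ≡ 1 (mod 47), the order of 46 divides 2 (in fact the order is 2) ≠ 46, so it is not a primitive root.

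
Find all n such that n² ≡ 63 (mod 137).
The square roots of 63 mod 137 are 36 and 101. Verify: 36² = 1296 ≡ 63 (mod 137)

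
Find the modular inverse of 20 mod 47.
20^(-1) ≡ 40 (mod 47). Verification: 20 × 40 = 800 ≡ 1 (mod 47)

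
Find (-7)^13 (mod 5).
Using Fermat: (-7)^{4} ≡ 1 (mod 5). 13 ≡ 1 (mod 4). So (-7)^{13} ≡ (-7)^{1} ≡ 3 (mod 5)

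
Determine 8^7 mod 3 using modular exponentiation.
8 ≡ 2 (mod 3). 7 = 4 + 2 + 1 (binary 111). Repeated squaring mod 3: 2^1 ≡ 2; 2^2 ≡ 2² = 4 ≡ 1; 2^4 ≡ 1² = 1 ≡ 1. Multiply: 8^7 ≡ 2^4 × 2^2 × 2^1 ≡ 1 × 1 × 2 (mod 3): 1 × 1 = 1 ≡ 1; 1 × 2 = 2 ≡ 2. So 8^7 ≡ 2 (mod 3).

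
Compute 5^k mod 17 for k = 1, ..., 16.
g^1, g^2, ..., g^{16} mod 17: {5, 8, 6, 13, 14, 2, 10, 16, 12, 9, 11, 4, 3, 15, 7, 1}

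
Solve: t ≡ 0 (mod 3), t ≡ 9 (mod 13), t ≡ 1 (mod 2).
M = 3 × 13 × 2 = 78. M₁ = 26, y₁ ≡ 2 (mod 3). M₂ = 6, y₂ ≡ 11 (mod 13). M₃ = 39, y₃ ≡ 1 (mod 2). t = 0×26×2 + 9×6×11 + 1×39×1 ≡ 9 (mod 78)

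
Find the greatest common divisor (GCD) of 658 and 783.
1

Using the Euclidean algorithm:
658 = 0 × 783 + 658
783 = 1 × 658 + 125
658 = 5 × 125 + 33
125 = 3 × 33 + 26
33 = 1 × 26 + 7
26 = 3 × 7 + 5
7 = 1 × 5 + 2
5 = 2 × 2 + 1
2 = 2 × 1 + 0

GCD(658, 783) = 1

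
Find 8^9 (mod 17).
9 = 8 + 1 (binary 1001). Repeated squaring mod 17: 8^1 ≡ 8; 8^2 ≡ 8² = 64 ≡ 13; 8^4 ≡ 13² = 169 ≡ 16; 8^8 ≡ 16² = 256 ≡ 1. Multiply: 8^9 = 8^8 × 8^1 ≡ 1 × 8 (mod 17): 1 × 8 = 8 ≡ 8. So 8^9 ≡ 8 (mod 17).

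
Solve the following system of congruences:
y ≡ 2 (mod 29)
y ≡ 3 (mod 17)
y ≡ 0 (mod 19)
3743

Using the Chinese Remainder Theorem:
M = product of moduli = 9367
For equation 1: M_1 = 323, 323 ≡ 4 (mod 29), inverse of 323 mod 29 is 22 (check: 4 × 22 = 88 ≡ 1 (mod 29))
For equation 2: M_2 = 551, 551 ≡ 7 (mod 17), inverse of 551 mod 17 is 5 (check: 7 × 5 = 35 ≡ 1 (mod 17))
For equation 3: M_3 = 493, 493 ≡ 18 (mod 19), inverse of 493 mod 19 is 18 (check: 18 × 18 = 324 ≡ 1 (mod 19))
Combine: y ≡ Σ r_i×M_i×(M_i⁻¹ mod m_i) = 2×323×22 + 3×551×5 + 0×493×18 = 14212 + 8265 + 0 = 22477
22477 mod 9367 = 3743
y ≡ 3743 (mod 9367)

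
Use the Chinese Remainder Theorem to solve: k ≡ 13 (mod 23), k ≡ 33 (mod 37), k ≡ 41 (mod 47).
35479

Using the Chinese Remainder Theorem:
M = product of moduli = 39997
For equation 1: M_1 = 1739, 1739 ≡ 14 (mod 23), inverse of 1739 mod 23 is 5 (check: 14 × 5 = 70 ≡ 1 (mod 23))
For equation 2: M_2 = 1081, 1081 ≡ 8 (mod 37), inverse of 1081 mod 37 is 14 (check: 8 × 14 = 112 ≡ 1 (mod 37))
For equation 3: M_3 = 851, 851 ≡ 5 (mod 47), inverse of 851 mod 47 is 19 (check: 5 × 19 = 95 ≡ 1 (mod 47))
Combine: k ≡ Σ r_i×M_i×(M_i⁻¹ mod m_i) = 13×1739×5 + 33×1081×14 + 41×851×19 = 113035 + 499422 + 662929 = 1275386
1275386 mod 39997 = 35479
k ≡ 35479 (mod 39997)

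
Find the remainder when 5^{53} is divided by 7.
By Fermat: 5^{6} ≡ 1 (mod 7). 53 = 8×6 + 5. So 5^{53} ≡ 5^{5} ≡ 3 (mod 7)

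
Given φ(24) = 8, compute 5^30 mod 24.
By Euler: 5^{8} ≡ 1 (mod 24) since gcd(5, 24) = 1. 30 = 3×8 + 6. So 5^{30} ≡ 5^{6} ≡ 1 (mod 24)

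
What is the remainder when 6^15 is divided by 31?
Using repeated squaring. 15 = 8 + 4 + 2 + 1 (binary 1111). Repeated squaring mod 31: 6^1 ≡ 6; 6^2 ≡ 6² = 36 ≡ 5; 6^4 ≡ 5² = 25 ≡ 25; 6^8 ≡ 25² = 625 ≡ 5. Multiply: 6^15 = 6^8 × 6^4 × 6^2 × 6^1 ≡ 5 × 25 × 5 × 6 (mod 31): 5 × 25 = 125 ≡ 1; 1 × 5 = 5 ≡ 5; 5 × 6 = 30 ≡ 30. So 6^15 ≡ 30 (mod 31).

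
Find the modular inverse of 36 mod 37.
36^(-1) ≡ 36 (mod 37). Verification: 36 × 36 = 1296 ≡ 1 (mod 37)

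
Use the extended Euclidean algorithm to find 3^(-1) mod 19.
Extended GCD: 3(-6) + 19(1) = 1. So 3^(-1) ≡ 13 ≡ 13 (mod 19). Verify: 3 × 13 = 39 ≡ 1 (mod 19)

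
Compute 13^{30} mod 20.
9

Using successive squaring:
Binary expansion of 30: 11110
Powers of 13 mod 20 (each is the square of the previous):
  13^1 ≡ 13 (mod 20)
  13^2 ≡ 13² = 169 ≡ 9 (mod 20)
  13^4 ≡ 9² = 81 ≡ 1 (mod 20)
  13^8 ≡ 1² = 1 ≡ 1 (mod 20)
  13^16 ≡ 1² = 1 ≡ 1 (mod 20)
30 = 16 + 8 + 4 + 2, so 13^30 = 13^16 × 13^8 × 13^4 × 13^2 ≡ 1 × 1 × 1 × 9 (mod 20)
Multiplying step by step:
  1 × 1 = 1 ≡ 1 (mod 20)
  1 × 1 = 1 ≡ 1 (mod 20)
  1 × 9 = 9 ≡ 9 (mod 20)
Result: 13^30 ≡ 9 (mod 20)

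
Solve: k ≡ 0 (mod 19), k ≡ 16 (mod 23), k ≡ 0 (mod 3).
M = 19 × 23 × 3 = 1311. M₁ = 69, y₁ ≡ 8 (mod 19). M₂ = 57, y₂ ≡ 21 (mod 23). M₃ = 437, y₃ ≡ 2 (mod 3). k = 0×69×8 + 16×57×21 + 0×437×2 ≡ 798 (mod 1311)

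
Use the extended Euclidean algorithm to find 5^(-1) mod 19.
Extended GCD: 5(4) + 19(-1) = 1. So 5^(-1) ≡ 4 ≡ 4 (mod 19). Verify: 5 × 4 = 20 ≡ 1 (mod 19)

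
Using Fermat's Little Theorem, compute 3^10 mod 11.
By Fermat's Little Theorem, 3^{10} ≡ 1 (mod 11) since 11 is prime and gcd(3, 11) = 1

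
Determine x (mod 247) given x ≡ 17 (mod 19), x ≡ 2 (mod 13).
93

Using the Chinese Remainder Theorem:
M = product of moduli = 247
For equation 1: M_1 = 13, 13 ≡ 13 (mod 19), inverse of 13 mod 19 is 3 (check: 13 × 3 = 39 ≡ 1 (mod 19))
For equation 2: M_2 = 19, 19 ≡ 6 (mod 13), inverse of 19 mod 13 is 11 (check: 6 × 11 = 66 ≡ 1 (mod 13))
Combine: x ≡ Σ r_i×M_i×(M_i⁻¹ mod m_i) = 17×13×3 + 2×19×11 = 663 + 418 = 1081
1081 mod 247 = 93
x ≡ 93 (mod 247)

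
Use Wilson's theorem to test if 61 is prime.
(60)! mod 61 = 60. Since 60 ≡ -1 (mod 61), 61 is prime.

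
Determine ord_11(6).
Powers of 6 mod 11: 6^1≡6, 6^2≡3, 6^3≡7, 6^4≡9, 6^5≡10, 6^6≡5, 6^7≡8, 6^8≡4, 6^9≡2, 6^10≡1. Order = 10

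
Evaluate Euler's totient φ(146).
72

Prime factorization: 146 = 2 × 73
Using the formula φ(n) = n × Π(1 - 1/p) for each prime factor p:
φ(146) = 146 × (1 - 1/2) × (1 - 1/73)
φ(146) = 72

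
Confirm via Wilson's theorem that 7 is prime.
(6)! mod 7 = 6. Since this equals -1 (mod 7), Wilson confirms 7 is prime.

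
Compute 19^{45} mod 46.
19

Using successive squaring:
Binary expansion of 45: 101101
Powers of 19 mod 46 (each is the square of the previous):
  19^1 ≡ 19 (mod 46)
  19^2 ≡ 19² = 361 ≡ 39 (mod 46)
  19^4 ≡ 39² = 1521 ≡ 3 (mod 46)
  19^8 ≡ 3² = 9 ≡ 9 (mod 46)
  19^16 ≡ 9² = 81 ≡ 35 (mod 46)
  19^32 ≡ 35² = 1225 ≡ 29 (mod 46)
45 = 32 + 8 + 4 + 1, so 19^45 = 19^32 × 19^8 × 19^4 × 19^1 ≡ 29 × 9 × 3 × 19 (mod 46)
Multiplying step by step:
  29 × 9 = 261 ≡ 31 (mod 46)
  31 × 3 = 93 ≡ 1 (mod 46)
  1 × 19 = 19 ≡ 19 (mod 46)
Result: 19^45 ≡ 19 (mod 46)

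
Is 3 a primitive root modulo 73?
No

To verify, check if 3^(72/q) ≢ 1 (mod 73) for each prime divisor q of 72
Divisors of 72 = 72: [1, 2, 3, 4, 6, 8, 9, 12, 18, 24, 36, 72]
  3^(72/2) = 3^36 ≡ 1 (mod 73)
  3^(72/3) = 3^24 ≡ 1 (mod 73)
Conclusion: 3 is not a primitive root modulo 73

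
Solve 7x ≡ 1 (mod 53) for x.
38

Using Extended Euclidean Algorithm:
gcd(7, 53) = 1
Bezout coefficients: 7 × -15 + 53 × 2 = 1
So 7 × -15 ≡ 1 (mod 53)
The inverse is -15 mod 53 = 38
Verification: 7 × 38 = 266 = 5 × 53 + 1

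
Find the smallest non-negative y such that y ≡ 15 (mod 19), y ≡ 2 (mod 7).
72

Using the Chinese Remainder Theorem:
M = product of moduli = 133
For equation 1: M_1 = 7, 7 ≡ 7 (mod 19), inverse of 7 mod 19 is 11 (check: 7 × 11 = 77 ≡ 1 (mod 19))
For equation 2: M_2 = 19, 19 ≡ 5 (mod 7), inverse of 19 mod 7 is 3 (check: 5 × 3 = 15 ≡ 1 (mod 7))
Combine: y ≡ Σ r_i×M_i×(M_i⁻¹ mod m_i) = 15×7×11 + 2×19×3 = 1155 + 114 = 1269
1269 mod 133 = 72
y ≡ 72 (mod 133)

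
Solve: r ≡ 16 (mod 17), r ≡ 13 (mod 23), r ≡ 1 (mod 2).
M = 17 × 23 × 2 = 782. M₁ = 46, y₁ ≡ 10 (mod 17). M₂ = 34, y₂ ≡ 21 (mod 23). M₃ = 391, y₃ ≡ 1 (mod 2). r = 16×46×10 + 13×34×21 + 1×391×1 ≡ 611 (mod 782)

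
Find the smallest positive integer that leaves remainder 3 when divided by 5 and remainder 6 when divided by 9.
M = 5 × 9 = 45. M₁ = 9, y₁ ≡ 4 (mod 5). M₂ = 5, y₂ ≡ 2 (mod 9). r = 3×9×4 + 6×5×2 ≡ 33 (mod 45). The smallest positive such number is 33.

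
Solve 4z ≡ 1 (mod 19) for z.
4^(-1) ≡ 5 (mod 19). Verification: 4 × 5 = 20 ≡ 1 (mod 19)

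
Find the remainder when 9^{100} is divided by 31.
By Fermat: 9^{30} ≡ 1 (mod 31). 100 = 3×30 + 10. So 9^{100} ≡ 9^{10} ≡ 5 (mod 31)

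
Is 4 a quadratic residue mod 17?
By Euler's criterion: 4^{8} ≡ 1 (mod 17). Since this equals 1, 4 is a QR.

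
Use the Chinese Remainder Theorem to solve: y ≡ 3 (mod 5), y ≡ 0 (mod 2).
M = 5 × 2 = 10. M₁ = 2, y₁ ≡ 3 (mod 5). M₂ = 5, y₂ ≡ 1 (mod 2). y = 3×2×3 + 0×5×1 ≡ 8 (mod 10)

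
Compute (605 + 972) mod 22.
15

(605 + 972) = 1577
1577 mod 22 = 15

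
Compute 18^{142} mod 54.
0

Using successive squaring:
Binary expansion of 142: 10001110
Powers of 18 mod 54 (each is the square of the previous):
  18^1 ≡ 18 (mod 54)
  18^2 ≡ 18² = 324 ≡ 0 (mod 54)
  18^4 ≡ 0² = 0 ≡ 0 (mod 54)
  18^8 ≡ 0² = 0 ≡ 0 (mod 54)
  18^16 ≡ 0² = 0 ≡ 0 (mod 54)
  18^32 ≡ 0² = 0 ≡ 0 (mod 54)
  18^64 ≡ 0² = 0 ≡ 0 (mod 54)
  18^128 ≡ 0² = 0 ≡ 0 (mod 54)
142 = 128 + 8 + 4 + 2, so 18^142 = 18^128 × 18^8 × 18^4 × 18^2 ≡ 0 × 0 × 0 × 0 (mod 54)
Multiplying step by step:
  0 × 0 = 0 ≡ 0 (mod 54)
  0 × 0 = 0 ≡ 0 (mod 54)
  0 × 0 = 0 ≡ 0 (mod 54)
Result: 18^142 ≡ 0 (mod 54)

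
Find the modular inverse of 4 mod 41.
4^(-1) ≡ 31 (mod 41). Verification: 4 × 31 = 124 ≡ 1 (mod 41)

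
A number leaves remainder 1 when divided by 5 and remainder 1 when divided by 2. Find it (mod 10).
M = 5 × 2 = 10. M₁ = 2, y₁ ≡ 3 (mod 5). M₂ = 5, y₂ ≡ 1 (mod 2). z = 1×2×3 + 1×5×1 ≡ 1 (mod 10)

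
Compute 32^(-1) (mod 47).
32^(-1) ≡ 25 (mod 47). Verification: 32 × 25 = 800 ≡ 1 (mod 47)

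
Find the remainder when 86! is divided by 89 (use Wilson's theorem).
(88)! = (86)! × (87) × (88) ≡ -1 (mod 89). So (86)! ≡ -1 × [(88)(87)]^(-1) ≡ 44 (mod 89)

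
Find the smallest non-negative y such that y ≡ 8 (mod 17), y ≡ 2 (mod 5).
42

Using the Chinese Remainder Theorem:
M = product of moduli = 85
For equation 1: M_1 = 5, 5 ≡ 5 (mod 17), inverse of 5 mod 17 is 7 (check: 5 × 7 = 35 ≡ 1 (mod 17))
For equation 2: M_2 = 17, 17 ≡ 2 (mod 5), inverse of 17 mod 5 is 3 (check: 2 × 3 = 6 ≡ 1 (mod 5))
Combine: y ≡ Σ r_i×M_i×(M_i⁻¹ mod m_i) = 8×5×7 + 2×17×3 = 280 + 102 = 382
382 mod 85 = 42
y ≡ 42 (mod 85)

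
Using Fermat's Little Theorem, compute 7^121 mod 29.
By Fermat: 7^{28} ≡ 1 (mod 29). 121 = 4×28 + 9. So 7^{121} ≡ 7^{9} ≡ 20 (mod 29)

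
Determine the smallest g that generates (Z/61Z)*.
2

A primitive root g modulo p has order p-1 = 60
Prime divisors of 60: [2, 3, 5]
g is a primitive root iff g^(60/q) ≢ 1 (mod 61) for each prime divisor q
Testing small values:
  g = 2: 2^30 ≡ 60, 2^20 ≡ 47, 2^12 ≡ 9 (mod 61) → none is 1, primitive root!
The smallest primitive root is 2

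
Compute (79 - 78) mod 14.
1

(79 - 78) = 1
1 mod 14 = 1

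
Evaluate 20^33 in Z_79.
Using repeated squaring. 33 = 32 + 1 (binary 100001). Repeated squaring mod 79: 20^1 ≡ 20; 20^2 ≡ 20² = 400 ≡ 5; 20^4 ≡ 5² = 25 ≡ 25; 20^8 ≡ 25² = 625 ≡ 72; 20^16 ≡ 72² = 5184 ≡ 49; 20^32 ≡ 49² = 2401 ≡ 31. Multiply: 20^33 = 20^32 × 20^1 ≡ 31 × 20 (mod 79): 31 × 20 = 620 ≡ 67. So 20^33 ≡ 67 (mod 79).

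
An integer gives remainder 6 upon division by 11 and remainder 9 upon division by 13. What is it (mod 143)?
M = 11 × 13 = 143. M₁ = 13, y₁ ≡ 6 (mod 11). M₂ = 11, y₂ ≡ 6 (mod 13). k = 6×13×6 + 9×11×6 ≡ 61 (mod 143). The smallest positive such number is 61.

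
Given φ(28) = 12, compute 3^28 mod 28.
By Euler: 3^{12} ≡ 1 (mod 28) since gcd(3, 28) = 1. 28 = 2×12 + 4. So 3^{28} ≡ 3^{4} ≡ 25 (mod 28)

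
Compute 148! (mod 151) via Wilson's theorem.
(150)! = (148)! × (149) × (150) ≡ -1 (mod 151). So (148)! ≡ -1 × [(150)(149)]^(-1) ≡ 75 (mod 151)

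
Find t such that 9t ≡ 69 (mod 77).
59

Since gcd(9, 77) = 1 divides 69, a solution exists.
Multiply both sides by the inverse of 9 mod 77:
  9^(-1) mod 77 = 60
  x ≡ 60 × 69 ≡ 4140 ≡ 59 (mod 77)
Verification: 9 × 59 = 531 = 6 × 77 + 69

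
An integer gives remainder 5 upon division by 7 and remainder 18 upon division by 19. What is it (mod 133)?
M = 7 × 19 = 133. M₁ = 19, y₁ ≡ 3 (mod 7). M₂ = 7, y₂ ≡ 11 (mod 19). r = 5×19×3 + 18×7×11 ≡ 75 (mod 133). The smallest positive such number is 75.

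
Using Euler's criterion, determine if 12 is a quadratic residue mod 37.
By Euler's criterion: 12^{18} ≡ 1 (mod 37). Since this equals 1, 12 is a QR.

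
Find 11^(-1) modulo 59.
43

Using Extended Euclidean Algorithm:
gcd(11, 59) = 1
Bezout coefficients: 11 × -16 + 59 × 3 = 1
So 11 × -16 ≡ 1 (mod 59)
The inverse is -16 mod 59 = 43
Verification: 11 × 43 = 473 = 8 × 59 + 1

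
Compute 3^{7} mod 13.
3

Using successive squaring:
Binary expansion of 7: 111
Powers of 3 mod 13 (each is the square of the previous):
  3^1 ≡ 3 (mod 13)
  3^2 ≡ 3² = 9 ≡ 9 (mod 13)
  3^4 ≡ 9² = 81 ≡ 3 (mod 13)
7 = 4 + 2 + 1, so 3^7 = 3^4 × 3^2 × 3^1 ≡ 3 × 9 × 3 (mod 13)
Multiplying step by step:
  3 × 9 = 27 ≡ 1 (mod 13)
  1 × 3 = 3 ≡ 3 (mod 13)
Result: 3^7 ≡ 3 (mod 13)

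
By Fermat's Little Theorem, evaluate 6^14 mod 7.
By Fermat: 6^{6} ≡ 1 (mod 7). 14 = 2×6 + 2. So 6^{14} ≡ 6^{2} ≡ 1 (mod 7)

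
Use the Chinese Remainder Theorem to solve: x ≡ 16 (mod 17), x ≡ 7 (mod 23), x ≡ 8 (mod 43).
7275

Using the Chinese Remainder Theorem:
M = product of moduli = 16813
For equation 1: M_1 = 989, 989 ≡ 3 (mod 17), inverse of 989 mod 17 is 6 (check: 3 × 6 = 18 ≡ 1 (mod 17))
For equation 2: M_2 = 731, 731 ≡ 18 (mod 23), inverse of 731 mod 23 is 9 (check: 18 × 9 = 162 ≡ 1 (mod 23))
For equation 3: M_3 = 391, 391 ≡ 4 (mod 43), inverse of 391 mod 43 is 11 (check: 4 × 11 = 44 ≡ 1 (mod 43))
Combine: x ≡ Σ r_i×M_i×(M_i⁻¹ mod m_i) = 16×989×6 + 7×731×9 + 8×391×11 = 94944 + 46053 + 34408 = 175405
175405 mod 16813 = 7275
x ≡ 7275 (mod 16813)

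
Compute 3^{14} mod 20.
9

Using successive squaring:
Binary expansion of 14: 1110
Powers of 3 mod 20 (each is the square of the previous):
  3^1 ≡ 3 (mod 20)
  3^2 ≡ 3² = 9 ≡ 9 (mod 20)
  3^4 ≡ 9² = 81 ≡ 1 (mod 20)
  3^8 ≡ 1² = 1 ≡ 1 (mod 20)
14 = 8 + 4 + 2, so 3^14 = 3^8 × 3^4 × 3^2 ≡ 1 × 1 × 9 (mod 20)
Multiplying step by step:
  1 × 1 = 1 ≡ 1 (mod 20)
  1 × 9 = 9 ≡ 9 (mod 20)
Result: 3^14 ≡ 9 (mod 20)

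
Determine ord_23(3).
Powers of 3 mod 23: 3^1≡3, 3^2≡9, 3^3≡4, 3^4≡12, 3^5≡13, 3^6≡16, 3^7≡2, 3^8≡6, 3^9≡18, 3^10≡8, 3^11≡1. Order = 11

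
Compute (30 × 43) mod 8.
2

(30 × 43) = 1290
1290 mod 8 = 2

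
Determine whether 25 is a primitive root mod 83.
p - 1 = 82 has prime divisors 2, 41. Check 25^(82/q) mod 83 for each: 25^(82/2) = 25^41 ≡ 1, 25^(82/41) = 25^2 ≡ 44 (mod 83). Since 25^41 ≡ 1 (mod 83), the order of 25 divides 41 (in fact the order is 41) ≠ 82, so it is not a primitive root.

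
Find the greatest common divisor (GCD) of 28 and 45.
1

Using the Euclidean algorithm:
28 = 0 × 45 + 28
45 = 1 × 28 + 17
28 = 1 × 17 + 11
17 = 1 × 11 + 6
11 = 1 × 6 + 5
6 = 1 × 5 + 1
5 = 5 × 1 + 0

GCD(28, 45) = 1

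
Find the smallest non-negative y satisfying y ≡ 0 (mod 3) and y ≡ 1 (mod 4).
M = 3 × 4 = 12. M₁ = 4, y₁ ≡ 1 (mod 3). M₂ = 3, y₂ ≡ 3 (mod 4). y = 0×4×1 + 1×3×3 ≡ 9 (mod 12)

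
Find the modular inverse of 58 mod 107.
58^(-1) ≡ 24 (mod 107). Verification: 58 × 24 = 1392 ≡ 1 (mod 107)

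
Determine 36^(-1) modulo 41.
36^(-1) ≡ 8 (mod 41). Verification: 36 × 8 = 288 ≡ 1 (mod 41)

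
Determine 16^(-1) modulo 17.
16^(-1) ≡ 16 (mod 17). Verification: 16 × 16 = 256 ≡ 1 (mod 17)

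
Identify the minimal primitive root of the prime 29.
p - 1 = 28 has prime divisors 2, 7. h is a primitive root mod 29 iff h^(28/q) ≢ 1 (mod 29) for each such q.
h = 2: 2^14 ≡ 28, 2^4 ≡ 16 (mod 29); none is 1, so 2 has order 28 and is a primitive root.
The smallest primitive root mod 29 is g = 2.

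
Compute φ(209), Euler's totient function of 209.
180

Prime factorization: 209 = 11 × 19
Using the formula φ(n) = n × Π(1 - 1/p) for each prime factor p:
φ(209) = 209 × (1 - 1/11) × (1 - 1/19)
φ(209) = 180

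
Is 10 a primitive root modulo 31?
No

To verify, check if 10^(30/q) ≢ 1 (mod 31) for each prime divisor q of 30
Divisors of 30 = 30: [1, 2, 3, 5, 6, 10, 15, 30]
  10^(30/2) = 10^15 ≡ 1 (mod 31)
  10^(30/3) = 10^10 ≡ 5 (mod 31)
  10^(30/5) = 10^6 ≡ 2 (mod 31)
Conclusion: 10 is not a primitive root modulo 31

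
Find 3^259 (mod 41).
Using Fermat: 3^{40} ≡ 1 (mod 41). 259 ≡ 19 (mod 40). So 3^{259} ≡ 3^{19} ≡ 27 (mod 41)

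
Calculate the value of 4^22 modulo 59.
Using repeated squaring. 22 = 16 + 4 + 2 (binary 10110). Repeated squaring mod 59: 4^1 ≡ 4; 4^2 ≡ 4² = 16 ≡ 16; 4^4 ≡ 16² = 256 ≡ 20; 4^8 ≡ 20² = 400 ≡ 46; 4^16 ≡ 46² = 2116 ≡ 51. Multiply: 4^22 = 4^16 × 4^4 × 4^2 ≡ 51 × 20 × 16 (mod 59): 51 × 20 = 1020 ≡ 17; 17 × 16 = 272 ≡ 36. So 4^22 ≡ 36 (mod 59).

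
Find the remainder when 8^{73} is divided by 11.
By Fermat: 8^{10} ≡ 1 (mod 11). 73 = 7×10 + 3. So 8^{73} ≡ 8^{3} ≡ 6 (mod 11)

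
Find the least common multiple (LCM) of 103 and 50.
5150

First find GCD(103, 50) using the Euclidean algorithm:
103 = 2 × 50 + 3
50 = 16 × 3 + 2
3 = 1 × 2 + 1
2 = 2 × 1 + 0
GCD(103, 50) = 1

LCM formula: LCM(a, b) = (a × b) / GCD(a, b)
LCM(103, 50) = (103 × 50) / 1
LCM(103, 50) = 5150 / 1
LCM(103, 50) = 5150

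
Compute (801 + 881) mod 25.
7

(801 + 881) = 1682
1682 mod 25 = 7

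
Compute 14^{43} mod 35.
14

Using successive squaring:
Binary expansion of 43: 101011
Powers of 14 mod 35 (each is the square of the previous):
  14^1 ≡ 14 (mod 35)
  14^2 ≡ 14² = 196 ≡ 21 (mod 35)
  14^4 ≡ 21² = 441 ≡ 21 (mod 35)
  14^8 ≡ 21² = 441 ≡ 21 (mod 35)
  14^16 ≡ 21² = 441 ≡ 21 (mod 35)
  14^32 ≡ 21² = 441 ≡ 21 (mod 35)
43 = 32 + 8 + 2 + 1, so 14^43 = 14^32 × 14^8 × 14^2 × 14^1 ≡ 21 × 21 × 21 × 14 (mod 35)
Multiplying step by step:
  21 × 21 = 441 ≡ 21 (mod 35)
  21 × 21 = 441 ≡ 21 (mod 35)
  21 × 14 = 294 ≡ 14 (mod 35)
Result: 14^43 ≡ 14 (mod 35)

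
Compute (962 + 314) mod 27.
7

(962 + 314) = 1276
1276 mod 27 = 7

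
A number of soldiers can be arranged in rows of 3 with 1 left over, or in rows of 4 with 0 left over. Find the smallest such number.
M = 3 × 4 = 12. M₁ = 4, y₁ ≡ 1 (mod 3). M₂ = 3, y₂ ≡ 3 (mod 4). r = 1×4×1 + 0×3×3 ≡ 4 (mod 12). The smallest positive such number is 4.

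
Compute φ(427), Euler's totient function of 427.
360

Prime factorization: 427 = 7 × 61
Using the formula φ(n) = n × Π(1 - 1/p) for each prime factor p:
φ(427) = 427 × (1 - 1/7) × (1 - 1/61)
φ(427) = 360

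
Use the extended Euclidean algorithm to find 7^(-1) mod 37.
Extended GCD: 7(16) + 37(-3) = 1. So 7^(-1) ≡ 16 ≡ 16 (mod 37). Verify: 7 × 16 = 112 ≡ 1 (mod 37)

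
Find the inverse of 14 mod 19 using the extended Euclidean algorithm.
Extended GCD: 14(-4) + 19(3) = 1. So 14^(-1) ≡ 15 ≡ 15 (mod 19). Verify: 14 × 15 = 210 ≡ 1 (mod 19)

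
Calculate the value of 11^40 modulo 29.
Using Fermat: 11^{28} ≡ 1 (mod 29). 40 ≡ 12 (mod 28). So 11^{40} ≡ 11^{12} ≡ 23 (mod 29)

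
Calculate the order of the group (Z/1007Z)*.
936

Prime factorization: 1007 = 19 × 53
Using the formula φ(n) = n × Π(1 - 1/p) for each prime factor p:
φ(1007) = 1007 × (1 - 1/19) × (1 - 1/53)
φ(1007) = 936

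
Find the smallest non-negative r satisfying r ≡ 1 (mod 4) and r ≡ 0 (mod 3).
M = 4 × 3 = 12. M₁ = 3, y₁ ≡ 3 (mod 4). M₂ = 4, y₂ ≡ 1 (mod 3). r = 1×3×3 + 0×4×1 ≡ 9 (mod 12)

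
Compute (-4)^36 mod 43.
Using repeated squaring. (-4) ≡ 39 (mod 43). 36 = 32 + 4 (binary 100100). Repeated squaring mod 43: 39^1 ≡ 39; 39^2 ≡ 39² = 1521 ≡ 16; 39^4 ≡ 16² = 256 ≡ 41; 39^8 ≡ 41² = 1681 ≡ 4; 39^16 ≡ 4² = 16 ≡ 16; 39^32 ≡ 16² = 256 ≡ 41. Multiply: (-4)^36 ≡ 39^32 × 39^4 ≡ 41 × 41 (mod 43): 41 × 41 = 1681 ≡ 4. So (-4)^36 ≡ 4 (mod 43).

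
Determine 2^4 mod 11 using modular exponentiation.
4 = 4 (binary 100). Repeated squaring mod 11: 2^1 ≡ 2; 2^2 ≡ 2² = 4 ≡ 4; 2^4 ≡ 4² = 16 ≡ 5. So 2^4 ≡ 5 (mod 11).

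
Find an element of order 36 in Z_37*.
2 has order 36 mod 37 since 2^{36} ≡ 1 (mod 37) and no smaller power works.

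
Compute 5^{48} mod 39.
1

Using successive squaring:
Binary expansion of 48: 110000
Powers of 5 mod 39 (each is the square of the previous):
  5^1 ≡ 5 (mod 39)
  5^2 ≡ 5² = 25 ≡ 25 (mod 39)
  5^4 ≡ 25² = 625 ≡ 1 (mod 39)
  5^8 ≡ 1² = 1 ≡ 1 (mod 39)
  5^16 ≡ 1² = 1 ≡ 1 (mod 39)
  5^32 ≡ 1² = 1 ≡ 1 (mod 39)
48 = 32 + 16, so 5^48 = 5^32 × 5^16 ≡ 1 × 1 (mod 39)
Multiplying step by step:
  1 × 1 = 1 ≡ 1 (mod 39)
Result: 5^48 ≡ 1 (mod 39)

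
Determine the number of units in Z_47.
46

Prime factorization: 47 = 47
Using the formula φ(n) = n × Π(1 - 1/p) for each prime factor p:
φ(47) = 47 × (1 - 1/47)
φ(47) = 46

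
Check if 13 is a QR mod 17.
By Euler's criterion: 13^{8} ≡ 1 (mod 17). Since this equals 1, 13 is a QR.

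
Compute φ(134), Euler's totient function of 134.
66

Prime factorization: 134 = 2 × 67
Using the formula φ(n) = n × Π(1 - 1/p) for each prime factor p:
φ(134) = 134 × (1 - 1/2) × (1 - 1/67)
φ(134) = 66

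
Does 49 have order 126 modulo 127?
p - 1 = 126 has prime divisors 2, 3, 7. Check 49^(126/q) mod 127 for each: 49^(126/2) = 49^63 ≡ 1, 49^(126/3) = 49^42 ≡ 19, 49^(126/7) = 49^18 ≡ 32 (mod 127). Since 49^63 ≡ 1 (mod 127), the order of 49 divides 63 (in fact the order is 63) ≠ 126, so it is not a primitive root.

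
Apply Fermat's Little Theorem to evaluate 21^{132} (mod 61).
1

By Fermat's Little Theorem, a^(p-1) ≡ 1 (mod p) for prime p and gcd(a, p) = 1
Here p = 61, so 21^60 ≡ 1 (mod 61)
We can reduce the exponent: 132 mod 60 = 12
So 21^132 ≡ 21^12 (mod 61)
Computing: 21^12 mod 61 = 1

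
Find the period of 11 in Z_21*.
Powers of 11 mod 21: 11^1≡11, 11^2≡16, 11^3≡8, 11^4≡4, 11^5≡2, 11^6≡1. Order = 6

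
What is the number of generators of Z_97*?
Number of primitive roots mod 97 = φ(96) = 32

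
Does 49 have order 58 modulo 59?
p - 1 = 58 has prime divisors 2, 29. Check 49^(58/q) mod 59 for each: 49^(58/2) = 49^29 ≡ 1, 49^(58/29) = 49^2 ≡ 41 (mod 59). Since 49^29 ≡ 1 (mod 59), the order of 49 divides 29 (in fact the order is 29) ≠ 58, so it is not a primitive root.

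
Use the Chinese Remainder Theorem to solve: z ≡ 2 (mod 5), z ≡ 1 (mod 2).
M = 5 × 2 = 10. M₁ = 2, y₁ ≡ 3 (mod 5). M₂ = 5, y₂ ≡ 1 (mod 2). z = 2×2×3 + 1×5×1 ≡ 7 (mod 10)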